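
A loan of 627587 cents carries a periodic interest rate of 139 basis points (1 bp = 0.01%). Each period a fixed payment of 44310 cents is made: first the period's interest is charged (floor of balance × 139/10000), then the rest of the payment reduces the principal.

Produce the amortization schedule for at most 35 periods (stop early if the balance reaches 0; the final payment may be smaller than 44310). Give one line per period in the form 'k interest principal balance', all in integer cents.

1. interest=⌊627587·139/10000⌋=8723; principal=44310-8723=35587; balance=627587-35587=592000
2. interest=⌊592000·139/10000⌋=8228; principal=44310-8228=36082; balance=592000-36082=555918
3. interest=⌊555918·139/10000⌋=7727; principal=44310-7727=36583; balance=555918-36583=519335
4. interest=⌊519335·139/10000⌋=7218; principal=44310-7218=37092; balance=519335-37092=482243
5. interest=⌊482243·139/10000⌋=6703; principal=44310-6703=37607; balance=482243-37607=444636
6. interest=⌊444636·139/10000⌋=6180; principal=44310-6180=38130; balance=444636-38130=406506
7. interest=⌊406506·139/10000⌋=5650; principal=44310-5650=38660; balance=406506-38660=367846
8. interest=⌊367846·139/10000⌋=5113; principal=44310-5113=39197; balance=367846-39197=328649
9. interest=⌊328649·139/10000⌋=4568; principal=44310-4568=39742; balance=328649-39742=288907
10. interest=⌊288907·139/10000⌋=4015; principal=44310-4015=40295; balance=288907-40295=248612
11. interest=⌊248612·139/10000⌋=3455; principal=44310-3455=40855; balance=248612-40855=207757
12. interest=⌊207757·139/10000⌋=2887; principal=44310-2887=41423; balance=207757-41423=166334
13. interest=⌊166334·139/10000⌋=2312; principal=44310-2312=41998; balance=166334-41998=124336
14. interest=⌊124336·139/10000⌋=1728; principal=44310-1728=42582; balance=124336-42582=81754
15. interest=⌊81754·139/10000⌋=1136; principal=44310-1136=43174; balance=81754-43174=38580
16. interest=⌊38580·139/10000⌋=536; principal=min(44310-536,38580)=38580; balance=38580-38580=0

1 8723 35587 592000
2 8228 36082 555918
3 7727 36583 519335
4 7218 37092 482243
5 6703 37607 444636
6 6180 38130 406506
7 5650 38660 367846
8 5113 39197 328649
9 4568 39742 288907
10 4015 40295 248612
11 3455 40855 207757
12 2887 41423 166334
13 2312 41998 124336
14 1728 42582 81754
15 1136 43174 38580
16 536 38580 0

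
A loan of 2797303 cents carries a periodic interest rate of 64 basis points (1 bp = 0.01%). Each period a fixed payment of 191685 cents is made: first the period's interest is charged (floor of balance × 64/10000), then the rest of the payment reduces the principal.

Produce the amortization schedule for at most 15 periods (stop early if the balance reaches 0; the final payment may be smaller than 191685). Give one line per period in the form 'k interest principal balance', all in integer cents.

1 17902 173783 2623520
2 16790 174895 2448625
3 15671 176014 2272611
4 14544 177141 2095470
5 13411 178274 1917196
6 12270 179415 1737781
7 11121 180564 1557217
8 9966 181719 1375498
9 8803 182882 1192616
10 7632 184053 1008563
11 6454 185231 823332
12 5269 186416 636916
13 4076 187609 449307
14 2875 188810 260497
15 1667 190018 70479

1. interest=⌊2797303·64/10000⌋=17902; principal=191685-17902=173783; balance=2797303-173783=2623520
2. interest=⌊2623520·64/10000⌋=16790; principal=191685-16790=174895; balance=2623520-174895=2448625
3. interest=⌊2448625·64/10000⌋=15671; principal=191685-15671=176014; balance=2448625-176014=2272611
4. interest=⌊2272611·64/10000⌋=14544; principal=191685-14544=177141; balance=2272611-177141=2095470
5. interest=⌊2095470·64/10000⌋=13411; principal=191685-13411=178274; balance=2095470-178274=1917196
6. interest=⌊1917196·64/10000⌋=12270; principal=191685-12270=179415; balance=1917196-179415=1737781
7. interest=⌊1737781·64/10000⌋=11121; principal=191685-11121=180564; balance=1737781-180564=1557217
8. interest=⌊1557217·64/10000⌋=9966; principal=191685-9966=181719; balance=1557217-181719=1375498
9. interest=⌊1375498·64/10000⌋=8803; principal=191685-8803=182882; balance=1375498-182882=1192616
10. interest=⌊1192616·64/10000⌋=7632; principal=191685-7632=184053; balance=1192616-184053=1008563
11. interest=⌊1008563·64/10000⌋=6454; principal=191685-6454=185231; balance=1008563-185231=823332
12. interest=⌊823332·64/10000⌋=5269; principal=191685-5269=186416; balance=823332-186416=636916
13. interest=⌊636916·64/10000⌋=4076; principal=191685-4076=187609; balance=636916-187609=449307
14. interest=⌊449307·64/10000⌋=2875; principal=191685-2875=188810; balance=449307-188810=260497
15. interest=⌊260497·64/10000⌋=1667; principal=191685-1667=190018; balance=260497-190018=70479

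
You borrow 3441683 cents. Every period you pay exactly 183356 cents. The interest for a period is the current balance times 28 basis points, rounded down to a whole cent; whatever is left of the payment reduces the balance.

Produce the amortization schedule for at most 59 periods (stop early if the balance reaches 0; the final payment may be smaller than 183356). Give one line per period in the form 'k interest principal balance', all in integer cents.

1. interest=⌊3441683·28/10000⌋=9636; principal=183356-9636=173720; balance=3441683-173720=3267963
2. interest=⌊3267963·28/10000⌋=9150; principal=183356-9150=174206; balance=3267963-174206=3093757
3. interest=⌊3093757·28/10000⌋=8662; principal=183356-8662=174694; balance=3093757-174694=2919063
4. interest=⌊2919063·28/10000⌋=8173; principal=183356-8173=175183; balance=2919063-175183=2743880
5. interest=⌊2743880·28/10000⌋=7682; principal=183356-7682=175674; balance=2743880-175674=2568206
6. interest=⌊2568206·28/10000⌋=7190; principal=183356-7190=176166; balance=2568206-176166=2392040
7. interest=⌊2392040·28/10000⌋=6697; principal=183356-6697=176659; balance=2392040-176659=2215381
8. interest=⌊2215381·28/10000⌋=6203; principal=183356-6203=177153; balance=2215381-177153=2038228
9. interest=⌊2038228·28/10000⌋=5707; principal=183356-5707=177649; balance=2038228-177649=1860579
10. interest=⌊1860579·28/10000⌋=5209; principal=183356-5209=178147; balance=1860579-178147=1682432
11. interest=⌊1682432·28/10000⌋=4710; principal=183356-4710=178646; balance=1682432-178646=1503786
12. interest=⌊1503786·28/10000⌋=4210; principal=183356-4210=179146; balance=1503786-179146=1324640
13. interest=⌊1324640·28/10000⌋=3708; principal=183356-3708=179648; balance=1324640-179648=1144992
14. interest=⌊1144992·28/10000⌋=3205; principal=183356-3205=180151; balance=1144992-180151=964841
15. interest=⌊964841·28/10000⌋=2701; principal=183356-2701=180655; balance=964841-180655=784186
16. interest=⌊784186·28/10000⌋=2195; principal=183356-2195=181161; balance=784186-181161=603025
17. interest=⌊603025·28/10000⌋=1688; principal=183356-1688=181668; balance=603025-181668=421357
18. interest=⌊421357·28/10000⌋=1179; principal=183356-1179=182177; balance=421357-182177=239180
19. interest=⌊239180·28/10000⌋=669; principal=183356-669=182687; balance=239180-182687=56493
20. interest=⌊56493·28/10000⌋=158; principal=min(183356-158,56493)=56493; balance=56493-56493=0

1 9636 173720 3267963
2 9150 174206 3093757
3 8662 174694 2919063
4 8173 175183 2743880
5 7682 175674 2568206
6 7190 176166 2392040
7 6697 176659 2215381
8 6203 177153 2038228
9 5707 177649 1860579
10 5209 178147 1682432
11 4710 178646 1503786
12 4210 179146 1324640
13 3708 179648 1144992
14 3205 180151 964841
15 2701 180655 784186
16 2195 181161 603025
17 1688 181668 421357
18 1179 182177 239180
19 669 182687 56493
20 158 56493 0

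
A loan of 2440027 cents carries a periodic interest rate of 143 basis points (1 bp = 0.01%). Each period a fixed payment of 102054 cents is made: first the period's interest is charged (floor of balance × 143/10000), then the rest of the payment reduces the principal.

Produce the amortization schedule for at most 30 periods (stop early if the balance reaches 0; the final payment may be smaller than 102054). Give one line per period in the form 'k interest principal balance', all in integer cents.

1 34892 67162 2372865
2 33931 68123 2304742
3 32957 69097 2235645
4 31969 70085 2165560
5 30967 71087 2094473
6 29950 72104 2022369
7 28919 73135 1949234
8 27874 74180 1875054
9 26813 75241 1799813
10 25737 76317 1723496
11 24645 77409 1646087
12 23539 78515 1567572
13 22416 79638 1487934
14 21277 80777 1407157
15 20122 81932 1325225
16 18950 83104 1242121
17 17762 84292 1157829
18 16556 85498 1072331
19 15334 86720 985611
20 14094 87960 897651
21 12836 89218 808433
22 11560 90494 717939
23 10266 91788 626151
24 8953 93101 533050
25 7622 94432 438618
26 6272 95782 342836
27 4902 97152 245684
28 3513 98541 147143
29 2104 99950 47193
30 674 47193 0

1. interest=⌊2440027·143/10000⌋=34892; principal=102054-34892=67162; balance=2440027-67162=2372865
2. interest=⌊2372865·143/10000⌋=33931; principal=102054-33931=68123; balance=2372865-68123=2304742
3. interest=⌊2304742·143/10000⌋=32957; principal=102054-32957=69097; balance=2304742-69097=2235645
4. interest=⌊2235645·143/10000⌋=31969; principal=102054-31969=70085; balance=2235645-70085=2165560
5. interest=⌊2165560·143/10000⌋=30967; principal=102054-30967=71087; balance=2165560-71087=2094473
6. interest=⌊2094473·143/10000⌋=29950; principal=102054-29950=72104; balance=2094473-72104=2022369
7. interest=⌊2022369·143/10000⌋=28919; principal=102054-28919=73135; balance=2022369-73135=1949234
8. interest=⌊1949234·143/10000⌋=27874; principal=102054-27874=74180; balance=1949234-74180=1875054
9. interest=⌊1875054·143/10000⌋=26813; principal=102054-26813=75241; balance=1875054-75241=1799813
10. interest=⌊1799813·143/10000⌋=25737; principal=102054-25737=76317; balance=1799813-76317=1723496
11. interest=⌊1723496·143/10000⌋=24645; principal=102054-24645=77409; balance=1723496-77409=1646087
12. interest=⌊1646087·143/10000⌋=23539; principal=102054-23539=78515; balance=1646087-78515=1567572
13. interest=⌊1567572·143/10000⌋=22416; principal=102054-22416=79638; balance=1567572-79638=1487934
14. interest=⌊1487934·143/10000⌋=21277; principal=102054-21277=80777; balance=1487934-80777=1407157
15. interest=⌊1407157·143/10000⌋=20122; principal=102054-20122=81932; balance=1407157-81932=1325225
16. interest=⌊1325225·143/10000⌋=18950; principal=102054-18950=83104; balance=1325225-83104=1242121
17. interest=⌊1242121·143/10000⌋=17762; principal=102054-17762=84292; balance=1242121-84292=1157829
18. interest=⌊1157829·143/10000⌋=16556; principal=102054-16556=85498; balance=1157829-85498=1072331
19. interest=⌊1072331·143/10000⌋=15334; principal=102054-15334=86720; balance=1072331-86720=985611
20. interest=⌊985611·143/10000⌋=14094; principal=102054-14094=87960; balance=985611-87960=897651
21. interest=⌊897651·143/10000⌋=12836; principal=102054-12836=89218; balance=897651-89218=808433
22. interest=⌊808433·143/10000⌋=11560; principal=102054-11560=90494; balance=808433-90494=717939
23. interest=⌊717939·143/10000⌋=10266; principal=102054-10266=91788; balance=717939-91788=626151
24. interest=⌊626151·143/10000⌋=8953; principal=102054-8953=93101; balance=626151-93101=533050
25. interest=⌊533050·143/10000⌋=7622; principal=102054-7622=94432; balance=533050-94432=438618
26. interest=⌊438618·143/10000⌋=6272; principal=102054-6272=95782; balance=438618-95782=342836
27. interest=⌊342836·143/10000⌋=4902; principal=102054-4902=97152; balance=342836-97152=245684
28. interest=⌊245684·143/10000⌋=3513; principal=102054-3513=98541; balance=245684-98541=147143
29. interest=⌊147143·143/10000⌋=2104; principal=102054-2104=99950; balance=147143-99950=47193
30. interest=⌊47193·143/10000⌋=674; principal=min(102054-674,47193)=47193; balance=47193-47193=0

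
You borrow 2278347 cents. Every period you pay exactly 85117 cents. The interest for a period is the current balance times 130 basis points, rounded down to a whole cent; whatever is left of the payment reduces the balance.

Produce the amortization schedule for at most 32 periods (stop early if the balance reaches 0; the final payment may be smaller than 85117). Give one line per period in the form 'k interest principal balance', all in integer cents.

1 29618 55499 2222848
2 28897 56220 2166628
3 28166 56951 2109677
4 27425 57692 2051985
5 26675 58442 1993543
6 25916 59201 1934342
7 25146 59971 1874371
8 24366 60751 1813620
9 23577 61540 1752080
10 22777 62340 1689740
11 21966 63151 1626589
12 21145 63972 1562617
13 20314 64803 1497814
14 19471 65646 1432168
15 18618 66499 1365669
16 17753 67364 1298305
17 16877 68240 1230065
18 15990 69127 1160938
19 15092 70025 1090913
20 14181 70936 1019977
21 13259 71858 948119
22 12325 72792 875327
23 11379 73738 801589
24 10420 74697 726892
25 9449 75668 651224
26 8465 76652 574572
27 7469 77648 496924
28 6460 78657 418267
29 5437 79680 338587
30 4401 80716 257871
31 3352 81765 176106
32 2289 82828 93278

1. interest=⌊2278347·130/10000⌋=29618; principal=85117-29618=55499; balance=2278347-55499=2222848
2. interest=⌊2222848·130/10000⌋=28897; principal=85117-28897=56220; balance=2222848-56220=2166628
3. interest=⌊2166628·130/10000⌋=28166; principal=85117-28166=56951; balance=2166628-56951=2109677
4. interest=⌊2109677·130/10000⌋=27425; principal=85117-27425=57692; balance=2109677-57692=2051985
5. interest=⌊2051985·130/10000⌋=26675; principal=85117-26675=58442; balance=2051985-58442=1993543
6. interest=⌊1993543·130/10000⌋=25916; principal=85117-25916=59201; balance=1993543-59201=1934342
7. interest=⌊1934342·130/10000⌋=25146; principal=85117-25146=59971; balance=1934342-59971=1874371
8. interest=⌊1874371·130/10000⌋=24366; principal=85117-24366=60751; balance=1874371-60751=1813620
9. interest=⌊1813620·130/10000⌋=23577; principal=85117-23577=61540; balance=1813620-61540=1752080
10. interest=⌊1752080·130/10000⌋=22777; principal=85117-22777=62340; balance=1752080-62340=1689740
11. interest=⌊1689740·130/10000⌋=21966; principal=85117-21966=63151; balance=1689740-63151=1626589
12. interest=⌊1626589·130/10000⌋=21145; principal=85117-21145=63972; balance=1626589-63972=1562617
13. interest=⌊1562617·130/10000⌋=20314; principal=85117-20314=64803; balance=1562617-64803=1497814
14. interest=⌊1497814·130/10000⌋=19471; principal=85117-19471=65646; balance=1497814-65646=1432168
15. interest=⌊1432168·130/10000⌋=18618; principal=85117-18618=66499; balance=1432168-66499=1365669
16. interest=⌊1365669·130/10000⌋=17753; principal=85117-17753=67364; balance=1365669-67364=1298305
17. interest=⌊1298305·130/10000⌋=16877; principal=85117-16877=68240; balance=1298305-68240=1230065
18. interest=⌊1230065·130/10000⌋=15990; principal=85117-15990=69127; balance=1230065-69127=1160938
19. interest=⌊1160938·130/10000⌋=15092; principal=85117-15092=70025; balance=1160938-70025=1090913
20. interest=⌊1090913·130/10000⌋=14181; principal=85117-14181=70936; balance=1090913-70936=1019977
21. interest=⌊1019977·130/10000⌋=13259; principal=85117-13259=71858; balance=1019977-71858=948119
22. interest=⌊948119·130/10000⌋=12325; principal=85117-12325=72792; balance=948119-72792=875327
23. interest=⌊875327·130/10000⌋=11379; principal=85117-11379=73738; balance=875327-73738=801589
24. interest=⌊801589·130/10000⌋=10420; principal=85117-10420=74697; balance=801589-74697=726892
25. interest=⌊726892·130/10000⌋=9449; principal=85117-9449=75668; balance=726892-75668=651224
26. interest=⌊651224·130/10000⌋=8465; principal=85117-8465=76652; balance=651224-76652=574572
27. interest=⌊574572·130/10000⌋=7469; principal=85117-7469=77648; balance=574572-77648=496924
28. interest=⌊496924·130/10000⌋=6460; principal=85117-6460=78657; balance=496924-78657=418267
29. interest=⌊418267·130/10000⌋=5437; principal=85117-5437=79680; balance=418267-79680=338587
30. interest=⌊338587·130/10000⌋=4401; principal=85117-4401=80716; balance=338587-80716=257871
31. interest=⌊257871·130/10000⌋=3352; principal=85117-3352=81765; balance=257871-81765=176106
32. interest=⌊176106·130/10000⌋=2289; principal=85117-2289=82828; balance=176106-82828=93278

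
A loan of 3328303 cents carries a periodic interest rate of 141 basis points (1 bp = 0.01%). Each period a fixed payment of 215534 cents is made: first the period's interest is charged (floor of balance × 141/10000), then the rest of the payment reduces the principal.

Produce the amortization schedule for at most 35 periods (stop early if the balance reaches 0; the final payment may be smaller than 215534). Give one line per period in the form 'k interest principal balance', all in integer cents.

1. interest=⌊3328303·141/10000⌋=46929; principal=215534-46929=168605; balance=3328303-168605=3159698
2. interest=⌊3159698·141/10000⌋=44551; principal=215534-44551=170983; balance=3159698-170983=2988715
3. interest=⌊2988715·141/10000⌋=42140; principal=215534-42140=173394; balance=2988715-173394=2815321
4. interest=⌊2815321·141/10000⌋=39696; principal=215534-39696=175838; balance=2815321-175838=2639483
5. interest=⌊2639483·141/10000⌋=37216; principal=215534-37216=178318; balance=2639483-178318=2461165
6. interest=⌊2461165·141/10000⌋=34702; principal=215534-34702=180832; balance=2461165-180832=2280333
7. interest=⌊2280333·141/10000⌋=32152; principal=215534-32152=183382; balance=2280333-183382=2096951
8. interest=⌊2096951·141/10000⌋=29567; principal=215534-29567=185967; balance=2096951-185967=1910984
9. interest=⌊1910984·141/10000⌋=26944; principal=215534-26944=188590; balance=1910984-188590=1722394
10. interest=⌊1722394·141/10000⌋=24285; principal=215534-24285=191249; balance=1722394-191249=1531145
11. interest=⌊1531145·141/10000⌋=21589; principal=215534-21589=193945; balance=1531145-193945=1337200
12. interest=⌊1337200·141/10000⌋=18854; principal=215534-18854=196680; balance=1337200-196680=1140520
13. interest=⌊1140520·141/10000⌋=16081; principal=215534-16081=199453; balance=1140520-199453=941067
14. interest=⌊941067·141/10000⌋=13269; principal=215534-13269=202265; balance=941067-202265=738802
15. interest=⌊738802·141/10000⌋=10417; principal=215534-10417=205117; balance=738802-205117=533685
16. interest=⌊533685·141/10000⌋=7524; principal=215534-7524=208010; balance=533685-208010=325675
17. interest=⌊325675·141/10000⌋=4592; principal=215534-4592=210942; balance=325675-210942=114733
18. interest=⌊114733·141/10000⌋=1617; principal=min(215534-1617,114733)=114733; balance=114733-114733=0

1 46929 168605 3159698
2 44551 170983 2988715
3 42140 173394 2815321
4 39696 175838 2639483
5 37216 178318 2461165
6 34702 180832 2280333
7 32152 183382 2096951
8 29567 185967 1910984
9 26944 188590 1722394
10 24285 191249 1531145
11 21589 193945 1337200
12 18854 196680 1140520
13 16081 199453 941067
14 13269 202265 738802
15 10417 205117 533685
16 7524 208010 325675
17 4592 210942 114733
18 1617 114733 0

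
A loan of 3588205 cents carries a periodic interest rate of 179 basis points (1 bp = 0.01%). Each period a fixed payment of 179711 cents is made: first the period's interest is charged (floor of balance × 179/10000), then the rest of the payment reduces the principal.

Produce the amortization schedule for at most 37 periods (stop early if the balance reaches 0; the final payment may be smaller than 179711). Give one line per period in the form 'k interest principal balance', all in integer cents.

1. interest=⌊3588205·179/10000⌋=64228; principal=179711-64228=115483; balance=3588205-115483=3472722
2. interest=⌊3472722·179/10000⌋=62161; principal=179711-62161=117550; balance=3472722-117550=3355172
3. interest=⌊3355172·179/10000⌋=60057; principal=179711-60057=119654; balance=3355172-119654=3235518
4. interest=⌊3235518·179/10000⌋=57915; principal=179711-57915=121796; balance=3235518-121796=3113722
5. interest=⌊3113722·179/10000⌋=55735; principal=179711-55735=123976; balance=3113722-123976=2989746
6. interest=⌊2989746·179/10000⌋=53516; principal=179711-53516=126195; balance=2989746-126195=2863551
7. interest=⌊2863551·179/10000⌋=51257; principal=179711-51257=128454; balance=2863551-128454=2735097
8. interest=⌊2735097·179/10000⌋=48958; principal=179711-48958=130753; balance=2735097-130753=2604344
9. interest=⌊2604344·179/10000⌋=46617; principal=179711-46617=133094; balance=2604344-133094=2471250
10. interest=⌊2471250·179/10000⌋=44235; principal=179711-44235=135476; balance=2471250-135476=2335774
11. interest=⌊2335774·179/10000⌋=41810; principal=179711-41810=137901; balance=2335774-137901=2197873
12. interest=⌊2197873·179/10000⌋=39341; principal=179711-39341=140370; balance=2197873-140370=2057503
13. interest=⌊2057503·179/10000⌋=36829; principal=179711-36829=142882; balance=2057503-142882=1914621
14. interest=⌊1914621·179/10000⌋=34271; principal=179711-34271=145440; balance=1914621-145440=1769181
15. interest=⌊1769181·179/10000⌋=31668; principal=179711-31668=148043; balance=1769181-148043=1621138
16. interest=⌊1621138·179/10000⌋=29018; principal=179711-29018=150693; balance=1621138-150693=1470445
17. interest=⌊1470445·179/10000⌋=26320; principal=179711-26320=153391; balance=1470445-153391=1317054
18. interest=⌊1317054·179/10000⌋=23575; principal=179711-23575=156136; balance=1317054-156136=1160918
19. interest=⌊1160918·179/10000⌋=20780; principal=179711-20780=158931; balance=1160918-158931=1001987
20. interest=⌊1001987·179/10000⌋=17935; principal=179711-17935=161776; balance=1001987-161776=840211
21. interest=⌊840211·179/10000⌋=15039; principal=179711-15039=164672; balance=840211-164672=675539
22. interest=⌊675539·179/10000⌋=12092; principal=179711-12092=167619; balance=675539-167619=507920
23. interest=⌊507920·179/10000⌋=9091; principal=179711-9091=170620; balance=507920-170620=337300
24. interest=⌊337300·179/10000⌋=6037; principal=179711-6037=173674; balance=337300-173674=163626
25. interest=⌊163626·179/10000⌋=2928; principal=min(179711-2928,163626)=163626; balance=163626-163626=0

1 64228 115483 3472722
2 62161 117550 3355172
3 60057 119654 3235518
4 57915 121796 3113722
5 55735 123976 2989746
6 53516 126195 2863551
7 51257 128454 2735097
8 48958 130753 2604344
9 46617 133094 2471250
10 44235 135476 2335774
11 41810 137901 2197873
12 39341 140370 2057503
13 36829 142882 1914621
14 34271 145440 1769181
15 31668 148043 1621138
16 29018 150693 1470445
17 26320 153391 1317054
18 23575 156136 1160918
19 20780 158931 1001987
20 17935 161776 840211
21 15039 164672 675539
22 12092 167619 507920
23 9091 170620 337300
24 6037 173674 163626
25 2928 163626 0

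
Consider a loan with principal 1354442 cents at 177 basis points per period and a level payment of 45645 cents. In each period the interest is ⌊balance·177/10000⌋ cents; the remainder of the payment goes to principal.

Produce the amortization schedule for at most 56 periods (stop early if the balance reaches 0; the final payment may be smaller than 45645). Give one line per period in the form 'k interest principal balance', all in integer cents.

1. interest=⌊1354442·177/10000⌋=23973; principal=45645-23973=21672; balance=1354442-21672=1332770
2. interest=⌊1332770·177/10000⌋=23590; principal=45645-23590=22055; balance=1332770-22055=1310715
3. interest=⌊1310715·177/10000⌋=23199; principal=45645-23199=22446; balance=1310715-22446=1288269
4. interest=⌊1288269·177/10000⌋=22802; principal=45645-22802=22843; balance=1288269-22843=1265426
5. interest=⌊1265426·177/10000⌋=22398; principal=45645-22398=23247; balance=1265426-23247=1242179
6. interest=⌊1242179·177/10000⌋=21986; principal=45645-21986=23659; balance=1242179-23659=1218520
7. interest=⌊1218520·177/10000⌋=21567; principal=45645-21567=24078; balance=1218520-24078=1194442
8. interest=⌊1194442·177/10000⌋=21141; principal=45645-21141=24504; balance=1194442-24504=1169938
9. interest=⌊1169938·177/10000⌋=20707; principal=45645-20707=24938; balance=1169938-24938=1145000
10. interest=⌊1145000·177/10000⌋=20266; principal=45645-20266=25379; balance=1145000-25379=1119621
11. interest=⌊1119621·177/10000⌋=19817; principal=45645-19817=25828; balance=1119621-25828=1093793
12. interest=⌊1093793·177/10000⌋=19360; principal=45645-19360=26285; balance=1093793-26285=1067508
13. interest=⌊1067508·177/10000⌋=18894; principal=45645-18894=26751; balance=1067508-26751=1040757
14. interest=⌊1040757·177/10000⌋=18421; principal=45645-18421=27224; balance=1040757-27224=1013533
15. interest=⌊1013533·177/10000⌋=17939; principal=45645-17939=27706; balance=1013533-27706=985827
16. interest=⌊985827·177/10000⌋=17449; principal=45645-17449=28196; balance=985827-28196=957631
17. interest=⌊957631·177/10000⌋=16950; principal=45645-16950=28695; balance=957631-28695=928936
18. interest=⌊928936·177/10000⌋=16442; principal=45645-16442=29203; balance=928936-29203=899733
19. interest=⌊899733·177/10000⌋=15925; principal=45645-15925=29720; balance=899733-29720=870013
20. interest=⌊870013·177/10000⌋=15399; principal=45645-15399=30246; balance=870013-30246=839767
21. interest=⌊839767·177/10000⌋=14863; principal=45645-14863=30782; balance=839767-30782=808985
22. interest=⌊808985·177/10000⌋=14319; principal=45645-14319=31326; balance=808985-31326=777659
23. interest=⌊777659·177/10000⌋=13764; principal=45645-13764=31881; balance=777659-31881=745778
24. interest=⌊745778·177/10000⌋=13200; principal=45645-13200=32445; balance=745778-32445=713333
25. interest=⌊713333·177/10000⌋=12625; principal=45645-12625=33020; balance=713333-33020=680313
26. interest=⌊680313·177/10000⌋=12041; principal=45645-12041=33604; balance=680313-33604=646709
27. interest=⌊646709·177/10000⌋=11446; principal=45645-11446=34199; balance=646709-34199=612510
28. interest=⌊612510·177/10000⌋=10841; principal=45645-10841=34804; balance=612510-34804=577706
29. interest=⌊577706·177/10000⌋=10225; principal=45645-10225=35420; balance=577706-35420=542286
30. interest=⌊542286·177/10000⌋=9598; principal=45645-9598=36047; balance=542286-36047=506239
31. interest=⌊506239·177/10000⌋=8960; principal=45645-8960=36685; balance=506239-36685=469554
32. interest=⌊469554·177/10000⌋=8311; principal=45645-8311=37334; balance=469554-37334=432220
33. interest=⌊432220·177/10000⌋=7650; principal=45645-7650=37995; balance=432220-37995=394225
34. interest=⌊394225·177/10000⌋=6977; principal=45645-6977=38668; balance=394225-38668=355557
35. interest=⌊355557·177/10000⌋=6293; principal=45645-6293=39352; balance=355557-39352=316205
36. interest=⌊316205·177/10000⌋=5596; principal=45645-5596=40049; balance=316205-40049=276156
37. interest=⌊276156·177/10000⌋=4887; principal=45645-4887=40758; balance=276156-40758=235398
38. interest=⌊235398·177/10000⌋=4166; principal=45645-4166=41479; balance=235398-41479=193919
39. interest=⌊193919·177/10000⌋=3432; principal=45645-3432=42213; balance=193919-42213=151706
40. interest=⌊151706·177/10000⌋=2685; principal=45645-2685=42960; balance=151706-42960=108746
41. interest=⌊108746·177/10000⌋=1924; principal=45645-1924=43721; balance=108746-43721=65025
42. interest=⌊65025·177/10000⌋=1150; principal=45645-1150=44495; balance=65025-44495=20530
43. interest=⌊20530·177/10000⌋=363; principal=min(45645-363,20530)=20530; balance=20530-20530=0

1 23973 21672 1332770
2 23590 22055 1310715
3 23199 22446 1288269
4 22802 22843 1265426
5 22398 23247 1242179
6 21986 23659 1218520
7 21567 24078 1194442
8 21141 24504 1169938
9 20707 24938 1145000
10 20266 25379 1119621
11 19817 25828 1093793
12 19360 26285 1067508
13 18894 26751 1040757
14 18421 27224 1013533
15 17939 27706 985827
16 17449 28196 957631
17 16950 28695 928936
18 16442 29203 899733
19 15925 29720 870013
20 15399 30246 839767
21 14863 30782 808985
22 14319 31326 777659
23 13764 31881 745778
24 13200 32445 713333
25 12625 33020 680313
26 12041 33604 646709
27 11446 34199 612510
28 10841 34804 577706
29 10225 35420 542286
30 9598 36047 506239
31 8960 36685 469554
32 8311 37334 432220
33 7650 37995 394225
34 6977 38668 355557
35 6293 39352 316205
36 5596 40049 276156
37 4887 40758 235398
38 4166 41479 193919
39 3432 42213 151706
40 2685 42960 108746
41 1924 43721 65025
42 1150 44495 20530
43 363 20530 0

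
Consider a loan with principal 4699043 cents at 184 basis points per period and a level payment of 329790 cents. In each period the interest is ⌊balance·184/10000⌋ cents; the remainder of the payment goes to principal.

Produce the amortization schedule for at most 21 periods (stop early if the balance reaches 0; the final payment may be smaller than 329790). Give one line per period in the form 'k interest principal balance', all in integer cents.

1. interest=⌊4699043·184/10000⌋=86462; principal=329790-86462=243328; balance=4699043-243328=4455715
2. interest=⌊4455715·184/10000⌋=81985; principal=329790-81985=247805; balance=4455715-247805=4207910
3. interest=⌊4207910·184/10000⌋=77425; principal=329790-77425=252365; balance=4207910-252365=3955545
4. interest=⌊3955545·184/10000⌋=72782; principal=329790-72782=257008; balance=3955545-257008=3698537
5. interest=⌊3698537·184/10000⌋=68053; principal=329790-68053=261737; balance=3698537-261737=3436800
6. interest=⌊3436800·184/10000⌋=63237; principal=329790-63237=266553; balance=3436800-266553=3170247
7. interest=⌊3170247·184/10000⌋=58332; principal=329790-58332=271458; balance=3170247-271458=2898789
8. interest=⌊2898789·184/10000⌋=53337; principal=329790-53337=276453; balance=2898789-276453=2622336
9. interest=⌊2622336·184/10000⌋=48250; principal=329790-48250=281540; balance=2622336-281540=2340796
10. interest=⌊2340796·184/10000⌋=43070; principal=329790-43070=286720; balance=2340796-286720=2054076
11. interest=⌊2054076·184/10000⌋=37794; principal=329790-37794=291996; balance=2054076-291996=1762080
12. interest=⌊1762080·184/10000⌋=32422; principal=329790-32422=297368; balance=1762080-297368=1464712
13. interest=⌊1464712·184/10000⌋=26950; principal=329790-26950=302840; balance=1464712-302840=1161872
14. interest=⌊1161872·184/10000⌋=21378; principal=329790-21378=308412; balance=1161872-308412=853460
15. interest=⌊853460·184/10000⌋=15703; principal=329790-15703=314087; balance=853460-314087=539373
16. interest=⌊539373·184/10000⌋=9924; principal=329790-9924=319866; balance=539373-319866=219507
17. interest=⌊219507·184/10000⌋=4038; principal=min(329790-4038,219507)=219507; balance=219507-219507=0

1 86462 243328 4455715
2 81985 247805 4207910
3 77425 252365 3955545
4 72782 257008 3698537
5 68053 261737 3436800
6 63237 266553 3170247
7 58332 271458 2898789
8 53337 276453 2622336
9 48250 281540 2340796
10 43070 286720 2054076
11 37794 291996 1762080
12 32422 297368 1464712
13 26950 302840 1161872
14 21378 308412 853460
15 15703 314087 539373
16 9924 319866 219507
17 4038 219507 0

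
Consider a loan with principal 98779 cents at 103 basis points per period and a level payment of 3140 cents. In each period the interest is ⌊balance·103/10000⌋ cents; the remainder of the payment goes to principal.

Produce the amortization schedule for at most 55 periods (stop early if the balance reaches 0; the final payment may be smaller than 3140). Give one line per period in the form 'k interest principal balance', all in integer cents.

1 1017 2123 96656
2 995 2145 94511
3 973 2167 92344
4 951 2189 90155
5 928 2212 87943
6 905 2235 85708
7 882 2258 83450
8 859 2281 81169
9 836 2304 78865
10 812 2328 76537
11 788 2352 74185
12 764 2376 71809
13 739 2401 69408
14 714 2426 66982
15 689 2451 64531
16 664 2476 62055
17 639 2501 59554
18 613 2527 57027
19 587 2553 54474
20 561 2579 51895
21 534 2606 49289
22 507 2633 46656
23 480 2660 43996
24 453 2687 41309
25 425 2715 38594
26 397 2743 35851
27 369 2771 33080
28 340 2800 30280
29 311 2829 27451
30 282 2858 24593
31 253 2887 21706
32 223 2917 18789
33 193 2947 15842
34 163 2977 12865
35 132 3008 9857
36 101 3039 6818
37 70 3070 3748
38 38 3102 646
39 6 646 0

1. interest=⌊98779·103/10000⌋=1017; principal=3140-1017=2123; balance=98779-2123=96656
2. interest=⌊96656·103/10000⌋=995; principal=3140-995=2145; balance=96656-2145=94511
3. interest=⌊94511·103/10000⌋=973; principal=3140-973=2167; balance=94511-2167=92344
4. interest=⌊92344·103/10000⌋=951; principal=3140-951=2189; balance=92344-2189=90155
5. interest=⌊90155·103/10000⌋=928; principal=3140-928=2212; balance=90155-2212=87943
6. interest=⌊87943·103/10000⌋=905; principal=3140-905=2235; balance=87943-2235=85708
7. interest=⌊85708·103/10000⌋=882; principal=3140-882=2258; balance=85708-2258=83450
8. interest=⌊83450·103/10000⌋=859; principal=3140-859=2281; balance=83450-2281=81169
9. interest=⌊81169·103/10000⌋=836; principal=3140-836=2304; balance=81169-2304=78865
10. interest=⌊78865·103/10000⌋=812; principal=3140-812=2328; balance=78865-2328=76537
11. interest=⌊76537·103/10000⌋=788; principal=3140-788=2352; balance=76537-2352=74185
12. interest=⌊74185·103/10000⌋=764; principal=3140-764=2376; balance=74185-2376=71809
13. interest=⌊71809·103/10000⌋=739; principal=3140-739=2401; balance=71809-2401=69408
14. interest=⌊69408·103/10000⌋=714; principal=3140-714=2426; balance=69408-2426=66982
15. interest=⌊66982·103/10000⌋=689; principal=3140-689=2451; balance=66982-2451=64531
16. interest=⌊64531·103/10000⌋=664; principal=3140-664=2476; balance=64531-2476=62055
17. interest=⌊62055·103/10000⌋=639; principal=3140-639=2501; balance=62055-2501=59554
18. interest=⌊59554·103/10000⌋=613; principal=3140-613=2527; balance=59554-2527=57027
19. interest=⌊57027·103/10000⌋=587; principal=3140-587=2553; balance=57027-2553=54474
20. interest=⌊54474·103/10000⌋=561; principal=3140-561=2579; balance=54474-2579=51895
21. interest=⌊51895·103/10000⌋=534; principal=3140-534=2606; balance=51895-2606=49289
22. interest=⌊49289·103/10000⌋=507; principal=3140-507=2633; balance=49289-2633=46656
23. interest=⌊46656·103/10000⌋=480; principal=3140-480=2660; balance=46656-2660=43996
24. interest=⌊43996·103/10000⌋=453; principal=3140-453=2687; balance=43996-2687=41309
25. interest=⌊41309·103/10000⌋=425; principal=3140-425=2715; balance=41309-2715=38594
26. interest=⌊38594·103/10000⌋=397; principal=3140-397=2743; balance=38594-2743=35851
27. interest=⌊35851·103/10000⌋=369; principal=3140-369=2771; balance=35851-2771=33080
28. interest=⌊33080·103/10000⌋=340; principal=3140-340=2800; balance=33080-2800=30280
29. interest=⌊30280·103/10000⌋=311; principal=3140-311=2829; balance=30280-2829=27451
30. interest=⌊27451·103/10000⌋=282; principal=3140-282=2858; balance=27451-2858=24593
31. interest=⌊24593·103/10000⌋=253; principal=3140-253=2887; balance=24593-2887=21706
32. interest=⌊21706·103/10000⌋=223; principal=3140-223=2917; balance=21706-2917=18789
33. interest=⌊18789·103/10000⌋=193; principal=3140-193=2947; balance=18789-2947=15842
34. interest=⌊15842·103/10000⌋=163; principal=3140-163=2977; balance=15842-2977=12865
35. interest=⌊12865·103/10000⌋=132; principal=3140-132=3008; balance=12865-3008=9857
36. interest=⌊9857·103/10000⌋=101; principal=3140-101=3039; balance=9857-3039=6818
37. interest=⌊6818·103/10000⌋=70; principal=3140-70=3070; balance=6818-3070=3748
38. interest=⌊3748·103/10000⌋=38; principal=3140-38=3102; balance=3748-3102=646
39. interest=⌊646·103/10000⌋=6; principal=min(3140-6,646)=646; balance=646-646=0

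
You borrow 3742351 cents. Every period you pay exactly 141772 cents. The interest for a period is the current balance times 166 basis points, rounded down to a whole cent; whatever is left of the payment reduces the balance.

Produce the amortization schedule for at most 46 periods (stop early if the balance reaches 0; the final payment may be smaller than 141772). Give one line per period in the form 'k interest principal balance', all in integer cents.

1 62123 79649 3662702
2 60800 80972 3581730
3 59456 82316 3499414
4 58090 83682 3415732
5 56701 85071 3330661
6 55288 86484 3244177
7 53853 87919 3156258
8 52393 89379 3066879
9 50910 90862 2976017
10 49401 92371 2883646
11 47868 93904 2789742
12 46309 95463 2694279
13 44725 97047 2597232
14 43114 98658 2498574
15 41476 100296 2398278
16 39811 101961 2296317
17 38118 103654 2192663
18 36398 105374 2087289
19 34648 107124 1980165
20 32870 108902 1871263
21 31062 110710 1760553
22 29225 112547 1648006
23 27356 114416 1533590
24 25457 116315 1417275
25 23526 118246 1299029
26 21563 120209 1178820
27 19568 122204 1056616
28 17539 124233 932383
29 15477 126295 806088
30 13381 128391 677697
31 11249 130523 547174
32 9083 132689 414485
33 6880 134892 279593
34 4641 137131 142462
35 2364 139408 3054
36 50 3054 0

1. interest=⌊3742351·166/10000⌋=62123; principal=141772-62123=79649; balance=3742351-79649=3662702
2. interest=⌊3662702·166/10000⌋=60800; principal=141772-60800=80972; balance=3662702-80972=3581730
3. interest=⌊3581730·166/10000⌋=59456; principal=141772-59456=82316; balance=3581730-82316=3499414
4. interest=⌊3499414·166/10000⌋=58090; principal=141772-58090=83682; balance=3499414-83682=3415732
5. interest=⌊3415732·166/10000⌋=56701; principal=141772-56701=85071; balance=3415732-85071=3330661
6. interest=⌊3330661·166/10000⌋=55288; principal=141772-55288=86484; balance=3330661-86484=3244177
7. interest=⌊3244177·166/10000⌋=53853; principal=141772-53853=87919; balance=3244177-87919=3156258
8. interest=⌊3156258·166/10000⌋=52393; principal=141772-52393=89379; balance=3156258-89379=3066879
9. interest=⌊3066879·166/10000⌋=50910; principal=141772-50910=90862; balance=3066879-90862=2976017
10. interest=⌊2976017·166/10000⌋=49401; principal=141772-49401=92371; balance=2976017-92371=2883646
11. interest=⌊2883646·166/10000⌋=47868; principal=141772-47868=93904; balance=2883646-93904=2789742
12. interest=⌊2789742·166/10000⌋=46309; principal=141772-46309=95463; balance=2789742-95463=2694279
13. interest=⌊2694279·166/10000⌋=44725; principal=141772-44725=97047; balance=2694279-97047=2597232
14. interest=⌊2597232·166/10000⌋=43114; principal=141772-43114=98658; balance=2597232-98658=2498574
15. interest=⌊2498574·166/10000⌋=41476; principal=141772-41476=100296; balance=2498574-100296=2398278
16. interest=⌊2398278·166/10000⌋=39811; principal=141772-39811=101961; balance=2398278-101961=2296317
17. interest=⌊2296317·166/10000⌋=38118; principal=141772-38118=103654; balance=2296317-103654=2192663
18. interest=⌊2192663·166/10000⌋=36398; principal=141772-36398=105374; balance=2192663-105374=2087289
19. interest=⌊2087289·166/10000⌋=34648; principal=141772-34648=107124; balance=2087289-107124=1980165
20. interest=⌊1980165·166/10000⌋=32870; principal=141772-32870=108902; balance=1980165-108902=1871263
21. interest=⌊1871263·166/10000⌋=31062; principal=141772-31062=110710; balance=1871263-110710=1760553
22. interest=⌊1760553·166/10000⌋=29225; principal=141772-29225=112547; balance=1760553-112547=1648006
23. interest=⌊1648006·166/10000⌋=27356; principal=141772-27356=114416; balance=1648006-114416=1533590
24. interest=⌊1533590·166/10000⌋=25457; principal=141772-25457=116315; balance=1533590-116315=1417275
25. interest=⌊1417275·166/10000⌋=23526; principal=141772-23526=118246; balance=1417275-118246=1299029
26. interest=⌊1299029·166/10000⌋=21563; principal=141772-21563=120209; balance=1299029-120209=1178820
27. interest=⌊1178820·166/10000⌋=19568; principal=141772-19568=122204; balance=1178820-122204=1056616
28. interest=⌊1056616·166/10000⌋=17539; principal=141772-17539=124233; balance=1056616-124233=932383
29. interest=⌊932383·166/10000⌋=15477; principal=141772-15477=126295; balance=932383-126295=806088
30. interest=⌊806088·166/10000⌋=13381; principal=141772-13381=128391; balance=806088-128391=677697
31. interest=⌊677697·166/10000⌋=11249; principal=141772-11249=130523; balance=677697-130523=547174
32. interest=⌊547174·166/10000⌋=9083; principal=141772-9083=132689; balance=547174-132689=414485
33. interest=⌊414485·166/10000⌋=6880; principal=141772-6880=134892; balance=414485-134892=279593
34. interest=⌊279593·166/10000⌋=4641; principal=141772-4641=137131; balance=279593-137131=142462
35. interest=⌊142462·166/10000⌋=2364; principal=141772-2364=139408; balance=142462-139408=3054
36. interest=⌊3054·166/10000⌋=50; principal=min(141772-50,3054)=3054; balance=3054-3054=0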